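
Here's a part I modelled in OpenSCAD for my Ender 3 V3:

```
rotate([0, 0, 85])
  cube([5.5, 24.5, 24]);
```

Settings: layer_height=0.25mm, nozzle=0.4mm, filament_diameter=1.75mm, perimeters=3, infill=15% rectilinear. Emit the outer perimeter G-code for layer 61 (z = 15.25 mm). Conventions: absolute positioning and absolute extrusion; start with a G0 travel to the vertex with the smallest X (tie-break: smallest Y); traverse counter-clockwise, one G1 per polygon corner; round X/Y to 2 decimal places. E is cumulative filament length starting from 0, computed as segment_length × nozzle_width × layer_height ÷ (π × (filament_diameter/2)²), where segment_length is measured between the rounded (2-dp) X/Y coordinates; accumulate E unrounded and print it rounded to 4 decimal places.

G0 X-24.41 Y2.14 Z15.25
G1 X0.00 Y0.00 E1.0187
G1 X0.48 Y5.48 E1.2474
G1 X-23.93 Y7.61 E2.2662
G1 X-24.41 Y2.14 E2.4944

At z = 15.25 mm: the 5.5×24.5 cube contributes its full rectangle; (rotated 85° about Z; rotation is an isometry so areas/perimeters/island counts are preserved). The outline is a single polygon with 4 vertices. Extrusion per mm of travel: 0.4 × 0.25 / (π × 0.875²) = 0.041575. Accumulating E over each segment gives final E = 2.4944.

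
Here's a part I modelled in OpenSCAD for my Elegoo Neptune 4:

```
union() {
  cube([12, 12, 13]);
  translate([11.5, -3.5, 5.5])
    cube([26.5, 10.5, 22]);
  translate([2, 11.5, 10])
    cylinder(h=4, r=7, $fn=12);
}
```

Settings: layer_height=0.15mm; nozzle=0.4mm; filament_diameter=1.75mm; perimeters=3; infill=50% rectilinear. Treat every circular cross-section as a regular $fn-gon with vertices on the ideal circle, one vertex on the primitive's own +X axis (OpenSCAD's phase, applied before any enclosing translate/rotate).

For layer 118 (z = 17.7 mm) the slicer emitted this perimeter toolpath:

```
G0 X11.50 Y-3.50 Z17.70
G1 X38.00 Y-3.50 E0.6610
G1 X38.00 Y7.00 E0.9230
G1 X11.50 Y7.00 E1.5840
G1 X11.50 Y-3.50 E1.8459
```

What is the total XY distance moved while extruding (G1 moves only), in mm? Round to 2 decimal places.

74.00 mm

Sum the Euclidean lengths of each G1 segment: total = 74.00 mm.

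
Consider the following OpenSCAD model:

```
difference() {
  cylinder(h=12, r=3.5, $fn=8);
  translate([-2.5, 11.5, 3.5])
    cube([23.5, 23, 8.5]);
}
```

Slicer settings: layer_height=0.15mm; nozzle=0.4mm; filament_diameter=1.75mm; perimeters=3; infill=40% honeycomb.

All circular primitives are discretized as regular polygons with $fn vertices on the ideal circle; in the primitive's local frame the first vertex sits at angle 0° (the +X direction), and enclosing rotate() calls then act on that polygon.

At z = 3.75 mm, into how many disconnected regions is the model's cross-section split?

1

At z = 3.75 mm: the cylinder: section is a regular 8-gon, circumradius r=3.5; the cube at (-2.5, 11.5) (footprint 23.5×23) is included at this height; After the difference (first − rest): starting from the r=3.5 cylinder, the 23.5×23 cube at (-2.5, 11.5) misses the remaining region (no effect) — 1 connected region. The result has 1 disconnected region.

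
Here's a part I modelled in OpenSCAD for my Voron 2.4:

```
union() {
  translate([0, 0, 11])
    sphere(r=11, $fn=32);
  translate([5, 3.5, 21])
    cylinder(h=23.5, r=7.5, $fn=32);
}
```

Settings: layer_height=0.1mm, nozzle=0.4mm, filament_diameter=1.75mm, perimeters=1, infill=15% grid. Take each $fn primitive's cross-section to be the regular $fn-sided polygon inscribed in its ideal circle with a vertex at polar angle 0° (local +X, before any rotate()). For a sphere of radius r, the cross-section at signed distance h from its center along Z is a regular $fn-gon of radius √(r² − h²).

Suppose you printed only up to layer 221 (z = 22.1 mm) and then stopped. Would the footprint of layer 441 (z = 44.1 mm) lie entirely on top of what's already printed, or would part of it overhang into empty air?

entirely on top

Compare the two slices. At z = 22.1: the sphere does not reach this height (|z−center|=11.100 > r=11); the cylinder at (5, 3.5): section is a regular 32-gon, circumradius r=7.5 (area = (32/2)·7.500²·sin(360°/32) = 175.58 mm²); Taking the union: only the r=7.5 cylinder at (5, 3.5) is present, so the union is just that shape — area = 175.58 mm². At z = 44.1: the sphere is not intersected at this z (|z−center|=33.100 > r=11); the r=7.5 cylinder at (5, 3.5) gives a regular 32-gon of circumradius 7.5 (constant along its height) (area = (32/2)·7.500²·sin(360°/32) = 175.58 mm²); Merging all regions: only the r=7.5 cylinder at (5, 3.5) is present, so the union is just that shape — area = 175.58 mm². Checking containment: the cross-section at z = 44.1 is a subset of the cross-section at z = 22.1.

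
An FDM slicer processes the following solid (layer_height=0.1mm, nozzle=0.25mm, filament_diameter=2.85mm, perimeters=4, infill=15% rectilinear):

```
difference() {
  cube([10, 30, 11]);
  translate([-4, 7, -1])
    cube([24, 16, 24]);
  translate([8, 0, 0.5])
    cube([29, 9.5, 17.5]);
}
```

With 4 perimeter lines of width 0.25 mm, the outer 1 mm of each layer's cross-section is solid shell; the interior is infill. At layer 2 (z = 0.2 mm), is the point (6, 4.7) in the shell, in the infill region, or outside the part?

At z = 0.2 mm: the 10×30 cube contributes its full rectangle; the 24×16 cube at (-4, 7) contributes its full rectangle; the cube at (8, 0) is absent (z outside [0.5, 18]); Subtracting the remaining from the first: starting from the 10×30 cube, the 24×16 cube at (-4, 7) partially overlaps it — only the 160.00 mm² overlap (of its 384.00 mm²) is removed, clipping the outline — 2 connected regions. Overall, the cross-section has 2 separate islands. The nearest boundary edge runs (0.00, 7.00)→(10.00, 7.00); distance from the point to it = 2.30 mm. (Shell/infill is judged within the island containing the point — the largest one.) The point is inside the cross-section and 2.30 mm from the nearest boundary — more than the 1 mm shell width (4 × 0.25), so it's in the infill interior.

infill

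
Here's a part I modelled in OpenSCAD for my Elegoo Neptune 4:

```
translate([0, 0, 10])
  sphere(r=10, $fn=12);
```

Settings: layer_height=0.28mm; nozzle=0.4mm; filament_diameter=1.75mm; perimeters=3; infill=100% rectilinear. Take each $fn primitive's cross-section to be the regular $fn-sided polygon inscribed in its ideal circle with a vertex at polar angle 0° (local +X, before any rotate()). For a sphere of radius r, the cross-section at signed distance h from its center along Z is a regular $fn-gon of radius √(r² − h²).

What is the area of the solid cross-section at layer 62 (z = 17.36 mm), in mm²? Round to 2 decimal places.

At z = 17.36 mm: the r=10 sphere slices to a regular 12-gon of circumradius 6.770 (√(r²−h²) with h=7.36 from center) (area = (12/2)·6.770²·sin(360°/12) = 137.49 mm²). Overall, the cross-section is a single solid region. Net area = 137.49 mm².

137.49 mm²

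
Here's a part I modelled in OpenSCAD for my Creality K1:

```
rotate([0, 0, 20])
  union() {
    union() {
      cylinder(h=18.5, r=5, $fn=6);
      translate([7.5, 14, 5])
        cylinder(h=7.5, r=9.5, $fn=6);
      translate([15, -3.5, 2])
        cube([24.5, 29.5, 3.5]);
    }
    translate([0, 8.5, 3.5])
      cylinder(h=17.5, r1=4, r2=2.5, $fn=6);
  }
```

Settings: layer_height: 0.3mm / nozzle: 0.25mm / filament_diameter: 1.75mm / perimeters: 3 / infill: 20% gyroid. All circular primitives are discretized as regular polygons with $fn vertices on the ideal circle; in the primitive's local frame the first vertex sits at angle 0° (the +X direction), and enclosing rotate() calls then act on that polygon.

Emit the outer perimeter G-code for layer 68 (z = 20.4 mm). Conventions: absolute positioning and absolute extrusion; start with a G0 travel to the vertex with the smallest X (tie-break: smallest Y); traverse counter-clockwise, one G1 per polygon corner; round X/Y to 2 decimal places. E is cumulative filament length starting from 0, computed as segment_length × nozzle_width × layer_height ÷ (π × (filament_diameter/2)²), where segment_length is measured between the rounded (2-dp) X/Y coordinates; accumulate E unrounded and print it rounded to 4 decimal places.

At z = 20.4 mm: the cylinder is absent (z outside [0, 18.5]); the cylinder at (7.5, 14) is absent (z outside [5, 12.5]); the cube at (15, -3.5) is absent (z outside [2, 5.5]); Taking the union: nothing is present at this height; the cone at (0, 8.5) contributes a regular 6-gon of circumradius 2.551 (interpolated between r1=4 and r2=2.5 at t=0.966); Merging all regions: only the cone at (0, 8.5) is present, so the union is just that shape — 1 connected region; (whole slice rotated 20° about Z — lengths, areas and connectivity unchanged). The outline is a single polygon with 6 vertices. Extrusion per mm of travel: 0.25 × 0.3 / (π × 0.875²) = 0.031181. Accumulating E over each segment gives final E = 0.4774.

G0 X-5.30 Y7.11 Z20.40
G1 X-3.35 Y5.47 E0.0794
G1 X-0.95 Y6.35 E0.1592
G1 X-0.51 Y8.86 E0.2386
G1 X-2.46 Y10.50 E0.3181
G1 X-4.86 Y9.63 E0.3977
G1 X-5.30 Y7.11 E0.4774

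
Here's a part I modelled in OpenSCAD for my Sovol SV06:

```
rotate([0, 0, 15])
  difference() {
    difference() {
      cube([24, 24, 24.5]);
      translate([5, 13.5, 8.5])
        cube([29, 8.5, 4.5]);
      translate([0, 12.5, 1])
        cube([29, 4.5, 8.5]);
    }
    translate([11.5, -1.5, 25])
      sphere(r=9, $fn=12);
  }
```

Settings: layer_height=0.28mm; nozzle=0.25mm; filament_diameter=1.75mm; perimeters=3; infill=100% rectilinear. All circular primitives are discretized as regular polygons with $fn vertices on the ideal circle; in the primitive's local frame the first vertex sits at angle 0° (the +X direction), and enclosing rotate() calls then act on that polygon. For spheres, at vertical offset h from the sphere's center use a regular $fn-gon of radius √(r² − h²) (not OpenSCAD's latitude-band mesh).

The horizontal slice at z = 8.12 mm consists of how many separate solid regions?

2

At z = 8.12 mm: the cube (footprint 24×24) is included at this height; the cube at (5, 13.5) is absent (z outside [8.5, 13]); the cube at (0, 12.5) (footprint 29×4.5) is included at this height; Taking the first minus the rest: starting from the 24×24 cube, the 29×4.5 cube at (0, 12.5) partially overlaps it — only the 108.00 mm² overlap (of its 130.50 mm²) is removed, clipping the outline — 2 connected regions; the sphere at (11.5, -1.5) does not reach this height (|z−center|=16.880 > r=9); After the difference (first − rest): none of the subtracted shapes is present at this height, so the result so far is unchanged — 2 connected regions; (rotated 15° about Z; rotation is an isometry so areas/perimeters/island counts are preserved). The result has 2 disconnected regions.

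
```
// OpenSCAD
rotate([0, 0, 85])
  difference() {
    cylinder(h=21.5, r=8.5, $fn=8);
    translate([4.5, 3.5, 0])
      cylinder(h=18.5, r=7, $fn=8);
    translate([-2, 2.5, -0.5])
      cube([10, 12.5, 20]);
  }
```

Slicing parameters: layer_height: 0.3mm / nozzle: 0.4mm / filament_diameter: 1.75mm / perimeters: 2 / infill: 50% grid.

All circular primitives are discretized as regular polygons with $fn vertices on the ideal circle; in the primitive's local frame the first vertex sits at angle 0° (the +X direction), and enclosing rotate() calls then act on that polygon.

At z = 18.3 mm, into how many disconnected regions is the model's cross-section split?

1

At z = 18.3 mm: the r=8.5 cylinder contributes a regular 8-gon of circumradius 8.5; the r=7 cylinder at (4.5, 3.5) contributes a regular 8-gon of circumradius 7; the 10×12.5 cube at (-2, 2.5) contributes its full rectangle; After the difference (first − rest): starting from the r=8.5 cylinder, the r=7 cylinder at (4.5, 3.5) partially overlaps it — only the 87.10 mm² overlap (of its 138.59 mm²) is removed, clipping the outline; the 10×12.5 cube at (-2, 2.5) partially overlaps it — only the 2.20 mm² overlap (of its 125.00 mm²) is removed, clipping the outline — 1 connected region; (whole slice rotated 85° about Z — lengths, areas and connectivity unchanged). The result has 1 disconnected region.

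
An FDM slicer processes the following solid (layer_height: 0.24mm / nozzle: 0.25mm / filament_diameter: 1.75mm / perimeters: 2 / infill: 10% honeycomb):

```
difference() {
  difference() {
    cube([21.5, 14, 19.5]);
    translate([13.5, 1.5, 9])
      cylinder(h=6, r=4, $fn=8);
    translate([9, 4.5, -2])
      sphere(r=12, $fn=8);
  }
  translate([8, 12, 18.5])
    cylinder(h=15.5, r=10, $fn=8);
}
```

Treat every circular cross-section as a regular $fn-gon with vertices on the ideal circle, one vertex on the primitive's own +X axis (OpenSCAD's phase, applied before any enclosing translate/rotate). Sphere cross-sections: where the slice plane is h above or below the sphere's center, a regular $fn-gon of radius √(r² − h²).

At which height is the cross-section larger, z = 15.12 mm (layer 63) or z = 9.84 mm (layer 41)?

Layer 63 (z = 15.12): the 21.5×14 cube contributes its full rectangle (area 301.00 mm²); the cylinder at (13.5, 1.5) is not intersected at this z (z outside [9, 15]); the sphere at (9, 4.5) is not intersected at this z (|z−center|=17.120 > r=12); After the difference (first − rest): none of the subtracted shapes is present at this height, so the 21.5×14 cube is unchanged — area = 301.00 mm²; the cylinder at (8, 12) is not intersected at this z (z outside [18.5, 34]); Taking the first minus the rest: none of the subtracted shapes is present at this height, so the result so far is unchanged — area = 301.00 mm². So its area = 301.00 mm². Layer 41 (z = 9.84): the cube is present — its section is the full 21.5×14 rectangle (area 301.00 mm²); the cylinder at (13.5, 1.5): section is a regular 8-gon, circumradius r=4 (area = (8/2)·4.000²·sin(360°/8) = 45.25 mm²); the r=12 sphere at (9, 4.5) slices to a regular 8-gon of circumradius 1.953 (√(r²−h²) with h=11.84 from center) (area = (8/2)·1.953²·sin(360°/8) = 10.79 mm²); Subtracting the remaining from the first: starting from the 21.5×14 cube (301.00 mm²), the r=4 cylinder at (13.5, 1.5) partially overlaps it — only the 33.70 mm² overlap (of its 45.25 mm²) is removed, clipping the outline; the r=12 sphere at (9, 4.5) partially overlaps it — only the 10.51 mm² overlap (of its 10.79 mm²) is removed, clipping the outline — area = 256.79 mm²; the cylinder at (8, 12) is not intersected at this z (z outside [18.5, 34]); Subtracting the remaining from the first: none of the subtracted shapes is present at this height, so the result so far is unchanged — area = 256.79 mm². So its area = 256.79 mm². Layer 63 is larger (301.00 vs 256.79 mm²).

layer 63 (z = 15.12 mm)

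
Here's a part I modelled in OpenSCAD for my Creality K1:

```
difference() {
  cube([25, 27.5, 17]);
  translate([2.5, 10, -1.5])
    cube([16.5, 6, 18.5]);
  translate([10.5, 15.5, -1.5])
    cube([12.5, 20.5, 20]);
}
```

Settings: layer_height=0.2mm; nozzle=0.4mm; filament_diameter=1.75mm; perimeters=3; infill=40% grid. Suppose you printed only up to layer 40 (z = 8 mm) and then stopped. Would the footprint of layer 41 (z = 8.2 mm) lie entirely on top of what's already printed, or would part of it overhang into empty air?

Compare the two slices. At z = 8: the cube (footprint 25×27.5) is included at this height (area 687.50 mm²); the cube at (2.5, 10) is present — its section is the full 16.5×6 rectangle (area 99.00 mm²); the cube at (10.5, 15.5) is present — its section is the full 12.5×20.5 rectangle (area 256.25 mm²); Taking the first minus the rest: starting from the 25×27.5 cube (687.50 mm²), the 16.5×6 cube at (2.5, 10) lies wholly inside it (removes its full 99.00 mm² and its 45.00 mm outline becomes a hole wall); the 12.5×20.5 cube at (10.5, 15.5) partially overlaps it — only the 145.75 mm² overlap (of its 256.25 mm²) is removed, clipping the outline — area = 442.75 mm². At z = 8.2: the cube (footprint 25×27.5) is included at this height (area 687.50 mm²); the 16.5×6 cube at (2.5, 10) contributes its full rectangle (area 99.00 mm²); the cube at (10.5, 15.5) (footprint 12.5×20.5) is included at this height (area 256.25 mm²); After the difference (first − rest): starting from the 25×27.5 cube (687.50 mm²), the 16.5×6 cube at (2.5, 10) lies wholly inside it (removes its full 99.00 mm² and its 45.00 mm outline becomes a hole wall); the 12.5×20.5 cube at (10.5, 15.5) partially overlaps it — only the 145.75 mm² overlap (of its 256.25 mm²) is removed, clipping the outline — area = 442.75 mm². Checking containment: the cross-section at z = 8.2 is a subset of the cross-section at z = 8.

entirely on top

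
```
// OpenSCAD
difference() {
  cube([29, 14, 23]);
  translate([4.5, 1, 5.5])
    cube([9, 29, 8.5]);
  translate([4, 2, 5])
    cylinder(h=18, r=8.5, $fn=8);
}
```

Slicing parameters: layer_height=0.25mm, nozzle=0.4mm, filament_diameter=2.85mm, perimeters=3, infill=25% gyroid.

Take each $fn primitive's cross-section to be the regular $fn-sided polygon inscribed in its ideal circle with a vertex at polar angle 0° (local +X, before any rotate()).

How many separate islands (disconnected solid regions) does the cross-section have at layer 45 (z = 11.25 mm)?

At z = 11.25 mm: the 29×14 cube contributes its full rectangle; the cube at (4.5, 1) is present — its section is the full 9×29 rectangle; the cylinder at (4, 2): section is a regular 8-gon, circumradius r=8.5; Subtracting the remaining from the first: starting from the 29×14 cube, the 9×29 cube at (4.5, 1) partially overlaps it — only the 117.00 mm² overlap (of its 261.00 mm²) is removed, clipping the outline; the r=8.5 cylinder at (4, 2) partially overlaps it — only the 51.26 mm² overlap (of its 204.35 mm²) is removed, clipping the outline — 2 connected regions. Overall, the cross-section has 2 separate islands. Island count = 2.

2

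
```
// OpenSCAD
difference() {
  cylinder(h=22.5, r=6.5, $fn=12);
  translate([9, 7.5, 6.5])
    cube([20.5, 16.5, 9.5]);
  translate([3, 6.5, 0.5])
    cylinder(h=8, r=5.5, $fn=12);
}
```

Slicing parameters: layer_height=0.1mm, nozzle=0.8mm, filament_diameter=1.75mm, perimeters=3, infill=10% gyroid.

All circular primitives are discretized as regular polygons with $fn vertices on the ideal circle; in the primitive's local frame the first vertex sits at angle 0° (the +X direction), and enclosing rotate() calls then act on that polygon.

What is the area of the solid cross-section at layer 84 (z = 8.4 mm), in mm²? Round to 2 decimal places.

97.35 mm²

At z = 8.4 mm: the r=6.5 cylinder gives a regular 12-gon of circumradius 6.5 (constant along its height) (area = (12/2)·6.500²·sin(360°/12) = 126.75 mm²); the 20.5×16.5 cube at (9, 7.5) contributes its full rectangle (area 338.25 mm²); the r=5.5 cylinder at (3, 6.5) contributes a regular 12-gon of circumradius 5.5 (area = (12/2)·5.500²·sin(360°/12) = 90.75 mm²); Subtracting the remaining from the first: starting from the r=6.5 cylinder (126.75 mm²), the 20.5×16.5 cube at (9, 7.5) misses the remaining region (no effect); the r=5.5 cylinder at (3, 6.5) partially overlaps it — only the 29.40 mm² overlap (of its 90.75 mm²) is removed, clipping the outline — area = 97.35 mm². Overall, the cross-section is a single solid region. Net area = 97.35 mm².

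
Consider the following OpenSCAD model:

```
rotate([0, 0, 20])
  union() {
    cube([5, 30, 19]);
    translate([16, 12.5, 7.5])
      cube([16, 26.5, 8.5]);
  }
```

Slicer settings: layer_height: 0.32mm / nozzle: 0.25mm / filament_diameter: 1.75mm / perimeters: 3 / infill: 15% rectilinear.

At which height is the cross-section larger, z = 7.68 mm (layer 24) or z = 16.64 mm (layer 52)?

layer 24 (z = 7.68 mm)

Layer 24 (z = 7.68): the 5×30 cube contributes its full rectangle (area 150.00 mm²); the cube at (16, 12.5) (footprint 16×26.5) is included at this height (area 424.00 mm²); Merging all regions: the 2 present regions are separate (no shared area or edge), so areas and boundary lengths simply add and each stays a separate island — area = 574.00 mm²; (rotated 20° about Z; rotation is an isometry so areas/perimeters/island counts are preserved). So its area = 574.00 mm². Layer 52 (z = 16.64): the 5×30 cube contributes its full rectangle (area 150.00 mm²); the cube at (16, 12.5) is absent (z outside [7.5, 16]); Combining (union): only the 5×30 cube is present, so the union is just that shape — area = 150.00 mm²; (rotated 20° about Z; rotation is an isometry so areas/perimeters/island counts are preserved). So its area = 150.00 mm². Layer 24 is larger (574.00 vs 150.00 mm²).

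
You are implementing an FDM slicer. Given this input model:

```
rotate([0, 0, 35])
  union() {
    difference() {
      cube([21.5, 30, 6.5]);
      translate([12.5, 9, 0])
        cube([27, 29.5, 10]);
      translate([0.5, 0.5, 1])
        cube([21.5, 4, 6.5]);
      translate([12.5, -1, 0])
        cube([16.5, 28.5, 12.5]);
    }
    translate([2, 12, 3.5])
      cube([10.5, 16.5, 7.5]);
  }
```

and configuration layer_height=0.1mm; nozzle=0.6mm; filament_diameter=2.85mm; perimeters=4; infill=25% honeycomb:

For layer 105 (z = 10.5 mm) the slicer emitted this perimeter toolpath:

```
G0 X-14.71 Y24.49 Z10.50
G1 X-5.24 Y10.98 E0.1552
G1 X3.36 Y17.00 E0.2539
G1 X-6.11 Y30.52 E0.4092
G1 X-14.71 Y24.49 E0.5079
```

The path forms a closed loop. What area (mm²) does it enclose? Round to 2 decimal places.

173.29 mm²

Apply the shoelace formula to the sequence of (X, Y) vertices; enclosed area = 173.29 mm².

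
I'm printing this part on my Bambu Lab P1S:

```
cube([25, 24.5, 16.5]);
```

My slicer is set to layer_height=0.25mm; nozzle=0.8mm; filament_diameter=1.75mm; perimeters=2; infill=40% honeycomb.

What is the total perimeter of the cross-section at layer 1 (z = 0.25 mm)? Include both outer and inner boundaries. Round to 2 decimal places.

At z = 0.25 mm: the cube (footprint 25×24.5) is included at this height (perimeter 99.00 mm). Overall, the cross-section is a single solid region. Total boundary length (outer) = 99.00 mm.

99.00 mm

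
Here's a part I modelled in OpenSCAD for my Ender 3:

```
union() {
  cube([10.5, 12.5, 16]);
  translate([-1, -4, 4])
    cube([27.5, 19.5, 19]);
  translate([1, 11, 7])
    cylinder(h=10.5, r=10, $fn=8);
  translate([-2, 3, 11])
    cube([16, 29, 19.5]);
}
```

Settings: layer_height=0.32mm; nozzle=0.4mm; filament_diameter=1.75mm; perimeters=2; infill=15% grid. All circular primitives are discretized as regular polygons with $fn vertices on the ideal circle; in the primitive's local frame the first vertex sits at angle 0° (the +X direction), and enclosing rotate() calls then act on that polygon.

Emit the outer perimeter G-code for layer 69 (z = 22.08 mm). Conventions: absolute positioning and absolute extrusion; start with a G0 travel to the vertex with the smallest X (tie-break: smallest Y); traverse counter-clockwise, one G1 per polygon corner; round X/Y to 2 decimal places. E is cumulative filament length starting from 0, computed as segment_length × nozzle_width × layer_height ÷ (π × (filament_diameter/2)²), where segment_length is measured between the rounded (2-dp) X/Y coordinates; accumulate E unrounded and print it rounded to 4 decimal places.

G0 X-2.00 Y3.00 Z22.08
G1 X-1.00 Y3.00 E0.0532
G1 X-1.00 Y-4.00 E0.4257
G1 X26.50 Y-4.00 E1.8892
G1 X26.50 Y15.50 E2.9269
G1 X14.00 Y15.50 E3.5921
G1 X14.00 Y32.00 E4.4702
G1 X-2.00 Y32.00 E5.3216
G1 X-2.00 Y3.00 E6.8649

At z = 22.08 mm: the cube is not intersected at this z (z outside [0, 16]); the cube at (-1, -4) (footprint 27.5×19.5) is included at this height; the cylinder at (1, 11) is absent (z outside [7, 17.5]); the cube at (-2, 3) is present — its section is the full 16×29 rectangle; Taking the union: the regions partially overlap (shared area 187.50 mm²), so overlapping operands fuse into one piece — 1 connected region. The outline is a single polygon with 8 vertices. Extrusion per mm of travel: 0.4 × 0.32 / (π × 0.875²) = 0.053216. Accumulating E over each segment gives final E = 6.8649.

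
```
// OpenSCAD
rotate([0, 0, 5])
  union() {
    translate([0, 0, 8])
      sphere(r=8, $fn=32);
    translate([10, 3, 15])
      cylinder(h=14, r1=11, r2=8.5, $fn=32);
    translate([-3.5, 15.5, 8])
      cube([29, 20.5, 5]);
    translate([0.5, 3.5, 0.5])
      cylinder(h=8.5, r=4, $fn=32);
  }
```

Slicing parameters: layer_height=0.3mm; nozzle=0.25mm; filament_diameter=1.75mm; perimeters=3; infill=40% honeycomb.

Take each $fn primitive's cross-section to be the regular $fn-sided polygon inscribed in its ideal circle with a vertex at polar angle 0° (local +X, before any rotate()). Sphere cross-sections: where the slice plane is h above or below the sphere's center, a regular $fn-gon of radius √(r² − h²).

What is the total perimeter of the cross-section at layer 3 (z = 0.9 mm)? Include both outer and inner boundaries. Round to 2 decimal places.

31.50 mm

At z = 0.9 mm: the sphere: section is a regular 32-gon, circumradius = √(r²−h²) = √(8²−7.1²) = 3.686 (perimeter = 2·32·3.686·sin(180°/32) = 23.13 mm); the cone at (10, 3) is absent (z outside [15, 29]); the cube at (-3.5, 15.5) is not intersected at this z (z outside [8, 13]); the cylinder at (0.5, 3.5): section is a regular 32-gon, circumradius r=4 (perimeter = 2·32·4.000·sin(180°/32) = 25.09 mm); Merging all regions: the regions partially overlap (shared area 19.97 mm²), so the edge portions inside another operand are dropped and the merged outline is re-measured after clipping — boundary = 31.50 mm; (rotated 5° about Z; rotation is an isometry so areas/perimeters/island counts are preserved). Overall, the cross-section is a single solid region. Total boundary length (outer) = 31.50 mm.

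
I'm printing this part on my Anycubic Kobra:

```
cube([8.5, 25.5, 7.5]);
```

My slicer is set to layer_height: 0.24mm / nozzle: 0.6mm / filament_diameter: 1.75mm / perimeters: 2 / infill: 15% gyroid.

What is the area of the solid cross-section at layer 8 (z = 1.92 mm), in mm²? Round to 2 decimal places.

At z = 1.92 mm: the cube (footprint 8.5×25.5) is included at this height (area 216.75 mm²). Overall, the cross-section is a single solid region. Net area = 216.75 mm².

216.75 mm²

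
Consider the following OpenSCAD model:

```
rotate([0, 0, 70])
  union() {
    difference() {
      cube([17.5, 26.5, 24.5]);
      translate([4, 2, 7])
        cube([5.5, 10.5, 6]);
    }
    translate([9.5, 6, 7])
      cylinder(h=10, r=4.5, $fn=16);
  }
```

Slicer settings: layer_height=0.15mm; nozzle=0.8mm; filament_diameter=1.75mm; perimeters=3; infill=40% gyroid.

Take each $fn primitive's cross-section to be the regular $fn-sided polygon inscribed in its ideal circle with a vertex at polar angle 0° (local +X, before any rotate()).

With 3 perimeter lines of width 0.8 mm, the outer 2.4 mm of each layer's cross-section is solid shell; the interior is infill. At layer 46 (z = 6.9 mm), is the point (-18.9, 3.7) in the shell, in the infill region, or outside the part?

At z = 6.9 mm: the cube (footprint 17.5×26.5) is included at this height; the cube at (4, 2) does not reach this height (z outside [7, 13]); Subtracting the remaining from the first: none of the subtracted shapes is present at this height, so the 17.5×26.5 cube is unchanged — 1 connected region; the cylinder at (9.5, 6) is not intersected at this z (z outside [7, 17]); Merging all regions: only that combined region is present, so the union is just that shape — 1 connected region; (rotated 70° about Z; rotation is an isometry so areas/perimeters/island counts are preserved). Overall, the cross-section is a single solid region. Undo the 70° rotation: the query point maps to (-2.987, 19.026) in the un-rotated model frame. The nearest boundary edge runs (0.00, 26.50)→(0.00, 0.00); distance from the point to it = 2.99 mm. The point is not inside any of the regions above, so it lies outside the cross-section (2.99 mm from the nearest boundary).

outside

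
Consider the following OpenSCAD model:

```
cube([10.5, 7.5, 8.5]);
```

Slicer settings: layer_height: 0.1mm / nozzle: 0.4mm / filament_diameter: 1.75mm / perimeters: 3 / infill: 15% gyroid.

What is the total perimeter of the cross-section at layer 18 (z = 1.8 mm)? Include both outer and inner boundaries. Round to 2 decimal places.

36.00 mm

At z = 1.8 mm: the cube is present — its section is the full 10.5×7.5 rectangle (perimeter 36.00 mm). Overall, the cross-section is a single solid region. Total boundary length (outer) = 36.00 mm.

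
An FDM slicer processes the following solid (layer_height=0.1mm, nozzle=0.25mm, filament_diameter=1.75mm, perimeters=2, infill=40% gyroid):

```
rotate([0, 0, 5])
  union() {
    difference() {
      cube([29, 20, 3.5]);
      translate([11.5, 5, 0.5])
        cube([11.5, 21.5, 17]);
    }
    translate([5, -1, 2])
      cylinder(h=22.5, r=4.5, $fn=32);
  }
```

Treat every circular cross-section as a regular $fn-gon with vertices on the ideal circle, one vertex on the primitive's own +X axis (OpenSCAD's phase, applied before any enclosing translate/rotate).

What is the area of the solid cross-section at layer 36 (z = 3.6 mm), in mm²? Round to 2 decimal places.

At z = 3.6 mm: the cube does not reach this height (z outside [0, 3.5]); the cube at (11.5, 5) is present — its section is the full 11.5×21.5 rectangle (area 247.25 mm²); Taking the first minus the rest: the first operand is absent here, so nothing remains; the r=4.5 cylinder at (5, -1) gives a regular 32-gon of circumradius 4.5 (constant along its height) (area = (32/2)·4.500²·sin(360°/32) = 63.21 mm²); Merging all regions: only the r=4.5 cylinder at (5, -1) is present, so the union is just that shape — area = 63.21 mm²; (rotated 5° about Z; rotation is an isometry so areas/perimeters/island counts are preserved). Overall, the cross-section is a single solid region. Net area = 63.21 mm².

63.21 mm²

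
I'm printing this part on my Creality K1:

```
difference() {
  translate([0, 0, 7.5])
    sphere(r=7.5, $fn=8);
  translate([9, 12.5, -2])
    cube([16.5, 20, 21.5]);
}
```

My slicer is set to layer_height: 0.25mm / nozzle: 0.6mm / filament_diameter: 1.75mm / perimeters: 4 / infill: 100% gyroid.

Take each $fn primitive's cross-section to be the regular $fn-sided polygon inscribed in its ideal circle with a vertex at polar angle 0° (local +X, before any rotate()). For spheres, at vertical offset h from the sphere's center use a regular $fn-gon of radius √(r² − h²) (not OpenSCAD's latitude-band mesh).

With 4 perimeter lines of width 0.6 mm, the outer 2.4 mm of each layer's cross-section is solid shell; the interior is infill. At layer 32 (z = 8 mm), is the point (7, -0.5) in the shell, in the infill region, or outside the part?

shell

At z = 8 mm: the r=7.5 sphere slices to a regular 8-gon of circumradius 7.483 (√(r²−h²) with h=0.5 from center); the cube at (9, 12.5) (footprint 16.5×20) is included at this height; Taking the first minus the rest: starting from the r=7.5 sphere, the 16.5×20 cube at (9, 12.5) misses the remaining region (no effect) — 1 connected region. Overall, the cross-section is a single solid region. The nearest boundary edge runs (7.48, 0.00)→(5.29, -5.29); distance from the point to it = 0.26 mm. The point is inside the cross-section, 0.26 mm from the nearest boundary — within the 2.4 mm shell band (4 × 0.6).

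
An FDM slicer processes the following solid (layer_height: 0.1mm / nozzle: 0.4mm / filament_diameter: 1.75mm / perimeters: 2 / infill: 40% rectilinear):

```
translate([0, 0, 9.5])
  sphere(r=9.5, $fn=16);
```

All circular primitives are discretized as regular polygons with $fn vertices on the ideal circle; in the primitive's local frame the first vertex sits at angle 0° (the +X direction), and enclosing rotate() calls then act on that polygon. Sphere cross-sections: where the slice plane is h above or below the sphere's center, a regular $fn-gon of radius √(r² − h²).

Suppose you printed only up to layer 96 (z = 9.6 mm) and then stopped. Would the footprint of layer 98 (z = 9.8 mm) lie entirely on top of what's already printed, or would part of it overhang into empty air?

Compare the two slices. At z = 9.6: the sphere: section is a regular 16-gon, circumradius = √(r²−h²) = √(9.5²−0.1²) = 9.499 (area = (16/2)·9.499²·sin(360°/16) = 276.27 mm²). At z = 9.8: the r=9.5 sphere contributes a regular 16-gon of circumradius √(9.5²−0.3²) = 9.495 (area = (16/2)·9.495²·sin(360°/16) = 276.02 mm²). Checking containment: the cross-section at z = 9.8 is a subset of the cross-section at z = 9.6.

entirely on top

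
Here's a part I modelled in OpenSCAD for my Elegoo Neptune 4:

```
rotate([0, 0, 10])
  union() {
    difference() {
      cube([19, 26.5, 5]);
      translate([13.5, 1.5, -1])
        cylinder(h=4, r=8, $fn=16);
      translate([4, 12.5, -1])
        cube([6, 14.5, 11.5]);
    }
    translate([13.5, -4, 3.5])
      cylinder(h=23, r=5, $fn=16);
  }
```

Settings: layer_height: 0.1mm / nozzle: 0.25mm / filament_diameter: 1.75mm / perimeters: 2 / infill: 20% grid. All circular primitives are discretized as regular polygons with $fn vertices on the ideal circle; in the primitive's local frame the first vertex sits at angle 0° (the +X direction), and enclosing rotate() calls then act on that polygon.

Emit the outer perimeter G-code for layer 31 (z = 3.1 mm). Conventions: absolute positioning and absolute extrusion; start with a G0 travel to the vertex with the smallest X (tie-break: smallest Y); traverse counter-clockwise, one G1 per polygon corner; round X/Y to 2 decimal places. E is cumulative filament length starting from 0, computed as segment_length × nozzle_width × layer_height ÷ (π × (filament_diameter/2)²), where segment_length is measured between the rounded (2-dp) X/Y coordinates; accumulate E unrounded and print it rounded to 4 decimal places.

G0 X-4.60 Y26.10 Z3.10
G1 X0.00 Y0.00 E0.2755
G1 X18.71 Y3.30 E0.4729
G1 X14.11 Y29.40 E0.7484
G1 X5.25 Y27.83 E0.8419
G1 X7.68 Y14.05 E0.9873
G1 X1.77 Y13.00 E1.0497
G1 X-0.66 Y26.79 E1.1953
G1 X-4.60 Y26.10 E1.2369

At z = 3.1 mm: the 19×26.5 cube contributes its full rectangle; the cylinder at (13.5, 1.5) is absent (z outside [-1, 3]); the cube at (4, 12.5) is present — its section is the full 6×14.5 rectangle; Subtracting the remaining from the first: starting from the 19×26.5 cube, the 6×14.5 cube at (4, 12.5) partially overlaps it — only the 84.00 mm² overlap (of its 87.00 mm²) is removed, clipping the outline — 1 connected region; the cylinder at (13.5, -4) is absent (z outside [3.5, 26.5]); Merging all regions: only that combined region is present, so the union is just that shape — 1 connected region; (whole slice rotated 10° about Z — lengths, areas and connectivity unchanged). The outline is a single polygon with 8 vertices. Extrusion per mm of travel: 0.25 × 0.1 / (π × 0.875²) = 0.010394. Accumulating E over each segment gives final E = 1.2369.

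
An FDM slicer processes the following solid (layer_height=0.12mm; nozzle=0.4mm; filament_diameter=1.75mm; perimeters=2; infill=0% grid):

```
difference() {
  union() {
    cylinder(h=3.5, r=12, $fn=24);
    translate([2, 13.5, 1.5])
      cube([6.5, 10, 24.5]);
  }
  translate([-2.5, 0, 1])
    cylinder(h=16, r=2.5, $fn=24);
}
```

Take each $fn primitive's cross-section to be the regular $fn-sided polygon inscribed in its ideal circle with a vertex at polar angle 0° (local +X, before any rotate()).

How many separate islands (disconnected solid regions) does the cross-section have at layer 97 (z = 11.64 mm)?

1

At z = 11.64 mm: the cylinder does not reach this height (z outside [0, 3.5]); the cube at (2, 13.5) is present — its section is the full 6.5×10 rectangle; Combining (union): only the 6.5×10 cube at (2, 13.5) is present, so the union is just that shape — 1 connected region; the r=2.5 cylinder at (-2.5, 0) gives a regular 24-gon of circumradius 2.5 (constant along its height); After the difference (first − rest): starting from that combined region, the r=2.5 cylinder at (-2.5, 0) misses the remaining region (no effect) — 1 connected region. Overall, the cross-section is a single solid region. Island count = 1.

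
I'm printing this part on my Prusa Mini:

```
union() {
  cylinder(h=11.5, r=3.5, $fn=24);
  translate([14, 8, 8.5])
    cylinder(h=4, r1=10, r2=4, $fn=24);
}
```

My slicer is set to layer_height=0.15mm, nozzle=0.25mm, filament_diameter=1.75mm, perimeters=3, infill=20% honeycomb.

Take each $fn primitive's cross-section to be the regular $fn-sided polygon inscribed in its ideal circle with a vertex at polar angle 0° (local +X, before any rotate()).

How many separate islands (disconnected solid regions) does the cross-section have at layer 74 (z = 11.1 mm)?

2

At z = 11.1 mm: the r=3.5 cylinder contributes a regular 24-gon of circumradius 3.5; the cone at (14, 8): at t=0.650 of its height the radius interpolates to r₁+(r₂−r₁)t = 6.100, giving a regular 24-gon of that circumradius; Combining (union): the 2 present regions are separate (no shared area or edge), so areas and boundary lengths simply add and each stays a separate island — 2 connected regions. Overall, the cross-section has 2 separate islands. Island count = 2.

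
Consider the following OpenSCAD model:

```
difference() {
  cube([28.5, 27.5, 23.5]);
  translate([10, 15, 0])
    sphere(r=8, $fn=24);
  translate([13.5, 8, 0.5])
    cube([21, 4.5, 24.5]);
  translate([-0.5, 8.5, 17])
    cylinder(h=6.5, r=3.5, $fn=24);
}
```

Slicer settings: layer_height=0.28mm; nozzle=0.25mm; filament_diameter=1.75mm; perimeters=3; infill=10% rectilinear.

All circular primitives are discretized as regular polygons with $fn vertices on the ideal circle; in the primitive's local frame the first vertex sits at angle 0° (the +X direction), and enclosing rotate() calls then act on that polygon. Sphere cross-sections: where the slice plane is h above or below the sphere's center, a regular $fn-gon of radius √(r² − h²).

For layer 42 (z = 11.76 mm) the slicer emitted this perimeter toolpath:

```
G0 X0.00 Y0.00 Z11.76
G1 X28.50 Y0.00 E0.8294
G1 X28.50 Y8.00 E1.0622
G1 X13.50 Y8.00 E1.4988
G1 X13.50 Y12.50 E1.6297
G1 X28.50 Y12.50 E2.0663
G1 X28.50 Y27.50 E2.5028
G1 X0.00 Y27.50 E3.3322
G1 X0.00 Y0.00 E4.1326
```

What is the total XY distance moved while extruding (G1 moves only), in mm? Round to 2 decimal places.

Sum the Euclidean lengths of each G1 segment: total = 142.00 mm.

142.00 mm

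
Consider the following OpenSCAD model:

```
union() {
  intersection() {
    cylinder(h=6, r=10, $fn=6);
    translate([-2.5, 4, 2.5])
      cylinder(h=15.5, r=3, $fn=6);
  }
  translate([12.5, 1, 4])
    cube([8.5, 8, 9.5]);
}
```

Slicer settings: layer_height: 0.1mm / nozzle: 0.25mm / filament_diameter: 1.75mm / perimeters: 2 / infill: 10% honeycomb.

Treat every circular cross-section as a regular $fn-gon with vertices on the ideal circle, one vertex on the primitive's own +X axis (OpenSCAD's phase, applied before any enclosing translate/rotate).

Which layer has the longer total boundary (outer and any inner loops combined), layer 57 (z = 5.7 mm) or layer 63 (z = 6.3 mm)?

Layer 57 (z = 5.7): the r=10 cylinder gives a regular 6-gon of circumradius 10 (constant along its height) (perimeter = 2·6·10.000·sin(180°/6) = 60.00 mm); the r=3 cylinder at (-2.5, 4) gives a regular 6-gon of circumradius 3 (constant along its height) (perimeter = 2·6·3.000·sin(180°/6) = 18.00 mm); Taking the intersection: the r=3 cylinder at (-2.5, 4) lies inside the r=10 cylinder, so the common part is the r=3 cylinder at (-2.5, 4) itself — boundary = 18.00 mm; the cube at (12.5, 1) is present — its section is the full 8.5×8 rectangle (perimeter 33.00 mm); Merging all regions: the 2 present regions are separate (no shared area or edge), so areas and boundary lengths simply add and each stays a separate island — boundary = 51.00 mm. So its perimeter = 51.00 mm. Layer 63 (z = 6.3): the cylinder is not intersected at this z (z outside [0, 6]); the r=3 cylinder at (-2.5, 4) gives a regular 6-gon of circumradius 3 (constant along its height) (perimeter = 2·6·3.000·sin(180°/6) = 18.00 mm); After intersecting: at least one operand is absent at this height, so nothing remains; the cube at (12.5, 1) (footprint 8.5×8) is included at this height (perimeter 33.00 mm); Combining (union): only the 8.5×8 cube at (12.5, 1) is present, so the union is just that shape — boundary = 33.00 mm. So its perimeter = 33.00 mm. Layer 57 is larger (51.00 vs 33.00 mm).

layer 57 (z = 5.7 mm)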